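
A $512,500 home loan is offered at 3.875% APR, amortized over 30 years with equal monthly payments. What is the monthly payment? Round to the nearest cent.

$2,409.97

Monthly rate = 3.875%/12 = 0.0032292; payment = 512,500 × 0.0032292 / (1 − (1+0.0032292)^−360) = $2,409.97.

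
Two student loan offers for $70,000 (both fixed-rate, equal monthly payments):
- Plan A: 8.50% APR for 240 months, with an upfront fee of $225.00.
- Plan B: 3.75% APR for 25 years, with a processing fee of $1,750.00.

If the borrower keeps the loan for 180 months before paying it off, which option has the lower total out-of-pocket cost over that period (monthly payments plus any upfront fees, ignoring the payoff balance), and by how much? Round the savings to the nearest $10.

Plan B by $43,040

Plan A: monthly rate = 8.5%/12 = 0.0070833; payment = 70,000 × 0.0070833 / (1 − (1+0.0070833)^−240) = $607.48.
Plan B: monthly rate = 3.75%/12 = 0.0031250; payment = 70,000 × 0.0031250 / (1 − (1+0.0031250)^−300) = $359.89.
Over 180 months: Plan A costs 180 × $607.48 + $225.00 = $109,571.40; Plan B costs 180 × $359.89 + $1,750.00 = $66,530.20.
Plan B is cheaper by $109,571.40 − $66,530.20 = $43,041.20.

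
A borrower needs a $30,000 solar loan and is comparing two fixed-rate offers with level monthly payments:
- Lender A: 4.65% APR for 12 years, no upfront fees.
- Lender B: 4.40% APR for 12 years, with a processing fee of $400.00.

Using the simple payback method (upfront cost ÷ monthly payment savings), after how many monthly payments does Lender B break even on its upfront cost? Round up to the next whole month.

108 months

Lender A: monthly rate = 4.65%/12 = 0.0038750; payment = 30,000 × 0.0038750 / (1 − (1+0.0038750)^−144) = $272.23.
Lender B: monthly rate = 4.4%/12 = 0.0036667; payment = 30,000 × 0.0036667 / (1 − (1+0.0036667)^−144) = $268.52.
Monthly savings = $272.23 − $268.52 = $3.71.
Break-even = $400.00 / $3.71 = 107.82 → 108 months.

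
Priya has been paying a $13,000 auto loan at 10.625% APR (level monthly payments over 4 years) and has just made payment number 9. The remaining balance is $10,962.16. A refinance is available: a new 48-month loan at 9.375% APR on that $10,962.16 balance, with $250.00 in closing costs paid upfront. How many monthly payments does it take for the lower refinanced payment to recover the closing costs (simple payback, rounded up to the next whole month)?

5 months

Current payment = 13,000 × 10.625%/12 / (1 − (1+0.0088542)^−48) = $333.63.
Refinanced payment = 10,962.16 × 0.0078125 / (1 − (1+0.0078125)^−48) = $274.75.
Monthly savings = $333.63 − $274.75 = $58.88.
Break-even = $250.00 / $58.88 = 4.25 → 5 months.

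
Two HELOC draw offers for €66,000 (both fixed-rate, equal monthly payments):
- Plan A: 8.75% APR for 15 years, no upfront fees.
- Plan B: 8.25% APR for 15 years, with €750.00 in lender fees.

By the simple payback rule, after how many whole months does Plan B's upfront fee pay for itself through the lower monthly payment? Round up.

39 months

Plan A: at 8.75% the monthly rate is 0.0072917, so the payment is 66,000 × 0.0072917 / (1 − 1.0072917^−180) = €659.64.
Plan B: monthly rate = 8.25%/12 = 0.0068750; payment = 66,000 × 0.0068750 / (1 − (1+0.0068750)^−180) = €640.29.
Monthly savings = €659.64 − €640.29 = €19.35.
Break-even = €750.00 / €19.35 = 38.76 → 39 months.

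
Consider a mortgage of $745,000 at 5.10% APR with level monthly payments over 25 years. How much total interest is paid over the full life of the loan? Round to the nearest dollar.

At 5.10% the monthly rate is 0.0042500, so the payment is 745,000 × 0.0042500 / (1 − 1.0042500^−300) = $4,398.71.
Total paid = 300 × $4,398.71 = $1,319,613.00; interest = $1,319,613.00 − $745,000 = $574,613.00.

$574,613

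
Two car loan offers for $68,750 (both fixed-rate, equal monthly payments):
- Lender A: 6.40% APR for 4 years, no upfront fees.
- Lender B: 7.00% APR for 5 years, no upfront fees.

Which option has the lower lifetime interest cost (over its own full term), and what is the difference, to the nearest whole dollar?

Lender A: at 6.40% the monthly rate is 0.0053333, so the payment is 68,750 × 0.0053333 / (1 − 1.0053333^−48) = $1,627.23.
Total interest on Lender A = 48 × $1,627.23 − $68,750 = $9,357.04.
Lender B: monthly rate = 7%/12 = 0.0058333; payment = 68,750 × 0.0058333 / (1 − (1+0.0058333)^−60) = $1,361.33.
Total interest on Lender B = 60 × $1,361.33 − $68,750 = $12,929.80.
Lender A is lower by $3,572.76.

Lender A by $3,573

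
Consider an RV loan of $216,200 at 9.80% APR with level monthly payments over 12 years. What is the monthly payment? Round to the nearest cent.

$2,558.84

At 9.80% the monthly rate is 0.0081667, so the payment is 216,200 × 0.0081667 / (1 − 1.0081667^−144) = $2,558.84.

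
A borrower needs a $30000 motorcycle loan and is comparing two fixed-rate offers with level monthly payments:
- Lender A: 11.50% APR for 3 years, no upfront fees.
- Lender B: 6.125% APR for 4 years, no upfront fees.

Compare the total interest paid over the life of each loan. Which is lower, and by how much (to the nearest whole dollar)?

Lender B by $1,713

Lender A: monthly rate = 11.5%/12 = 0.0095833; payment = 30,000 × 0.0095833 / (1 − (1+0.0095833)^−36) = $989.28.
Total interest on Lender A = 36 × $989.28 − $30,000 = $5,614.08.
Lender B: monthly rate = 6.125%/12 = 0.0051042; payment = 30,000 × 0.0051042 / (1 − (1+0.0051042)^−48) = $706.27.
Total interest on Lender B = 48 × $706.27 − $30,000 = $3,900.96.
Lender B is lower by $1,713.12.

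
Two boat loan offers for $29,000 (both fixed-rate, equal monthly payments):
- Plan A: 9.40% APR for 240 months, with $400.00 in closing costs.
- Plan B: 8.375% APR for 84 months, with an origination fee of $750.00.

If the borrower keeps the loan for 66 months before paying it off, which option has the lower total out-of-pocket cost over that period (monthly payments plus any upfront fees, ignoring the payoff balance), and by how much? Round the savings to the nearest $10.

Plan A by $12,820

Plan A: monthly rate = 9.4%/12 = 0.0078333; payment = 29,000 × 0.0078333 / (1 − (1+0.0078333)^−240) = $268.43.
Plan B: monthly rate = 8.375%/12 = 0.0069792; payment = 29,000 × 0.0069792 / (1 − (1+0.0069792)^−84) = $457.44.
Over 66 months: Plan A costs 66 × $268.43 + $400.00 = $18,116.38; Plan B costs 66 × $457.44 + $750.00 = $30,941.04.
Plan A is cheaper by $30,941.04 − $18,116.38 = $12,824.66.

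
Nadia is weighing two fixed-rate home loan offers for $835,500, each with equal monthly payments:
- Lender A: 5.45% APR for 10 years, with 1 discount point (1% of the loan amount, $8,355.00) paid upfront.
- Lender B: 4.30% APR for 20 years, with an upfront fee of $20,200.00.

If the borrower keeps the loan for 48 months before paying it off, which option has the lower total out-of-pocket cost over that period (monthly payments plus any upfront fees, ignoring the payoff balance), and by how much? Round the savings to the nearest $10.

Lender A: at 5.45% the monthly rate is 0.0045417, so the payment is 835,500 × 0.0045417 / (1 − 1.0045417^−120) = $9,046.68.
Lender B: at 4.30% the monthly rate is 0.0035833, so the payment is 835,500 × 0.0035833 / (1 − 1.0035833^−240) = $5,196.01.
Over 48 months: Lender A costs 48 × $9,046.68 + $8,355.00 = $442,595.64; Lender B costs 48 × $5,196.01 + $20,200.00 = $269,608.48.
Lender B is cheaper by $442,595.64 − $269,608.48 = $172,987.16.

Lender B by $172,990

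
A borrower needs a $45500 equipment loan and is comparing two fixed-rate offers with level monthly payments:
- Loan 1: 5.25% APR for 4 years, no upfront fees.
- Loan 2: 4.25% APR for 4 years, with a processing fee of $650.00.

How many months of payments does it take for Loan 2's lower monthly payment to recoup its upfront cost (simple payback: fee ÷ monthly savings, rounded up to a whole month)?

32 months

Loan 1: at 5.25% the monthly rate is 0.0043750, so the payment is 45,500 × 0.0043750 / (1 − 1.0043750^−48) = $1,052.99.
Loan 2: monthly rate = 4.25%/12 = 0.0035417; payment = 45,500 × 0.0035417 / (1 − (1+0.0035417)^−48) = $1,032.44.
Monthly savings = $1,052.99 − $1,032.44 = $20.55.
Break-even = $650.00 / $20.55 = 31.63 → 32 months.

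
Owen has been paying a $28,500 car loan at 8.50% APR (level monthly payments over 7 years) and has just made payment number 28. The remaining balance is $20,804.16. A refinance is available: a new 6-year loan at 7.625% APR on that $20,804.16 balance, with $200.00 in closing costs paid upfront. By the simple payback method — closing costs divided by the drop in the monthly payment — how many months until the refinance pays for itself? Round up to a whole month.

Current payment = 28,500 × 8.5%/12 / (1 − (1+0.0070833)^−84) = $451.34.
Refinanced payment = 20,804.16 × 0.0063542 / (1 − (1+0.0063542)^−72) = $360.97.
Monthly savings = $451.34 − $360.97 = $90.37.
Break-even = $200.00 / $90.37 = 2.21 → 3 months.

3 months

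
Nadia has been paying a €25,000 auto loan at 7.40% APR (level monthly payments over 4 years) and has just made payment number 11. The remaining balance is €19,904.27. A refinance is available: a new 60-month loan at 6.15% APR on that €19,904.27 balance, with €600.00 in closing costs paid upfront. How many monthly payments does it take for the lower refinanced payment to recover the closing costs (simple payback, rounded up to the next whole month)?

3 months

Current payment = 25,000 × 7.4%/12 / (1 − (1+0.0061667)^−48) = €603.31.
Refinanced payment = 19,904.27 × 0.0051250 / (1 − (1+0.0051250)^−60) = €386.20.
Monthly savings = €603.31 − €386.20 = €217.11.
Break-even = €600.00 / €217.11 = 2.76 → 3 months.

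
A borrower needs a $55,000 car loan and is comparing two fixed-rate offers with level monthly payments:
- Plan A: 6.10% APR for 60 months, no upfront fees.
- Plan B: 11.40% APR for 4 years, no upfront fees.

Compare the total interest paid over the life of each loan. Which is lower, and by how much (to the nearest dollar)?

Plan A: at 6.10% the monthly rate is 0.0050833, so the payment is 55,000 × 0.0050833 / (1 − 1.0050833^−60) = $1,065.86.
Total interest on Plan A = 60 × $1,065.86 − $55,000 = $8,951.60.
Plan B: at 11.40% the monthly rate is 0.0095000, so the payment is 55,000 × 0.0095000 / (1 − 1.0095000^−48) = $1,432.21.
Total interest on Plan B = 48 × $1,432.21 − $55,000 = $13,746.08.
Plan A is lower by $4,794.48.

Plan A by $4,794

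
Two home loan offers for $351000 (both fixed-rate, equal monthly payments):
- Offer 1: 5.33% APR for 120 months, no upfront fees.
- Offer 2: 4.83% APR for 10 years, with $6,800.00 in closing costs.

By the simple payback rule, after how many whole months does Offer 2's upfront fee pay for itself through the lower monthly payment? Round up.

Offer 1: monthly rate = 5.33%/12 = 0.0044417; payment = 351,000 × 0.0044417 / (1 − (1+0.0044417)^−120) = $3,779.77.
Offer 2: at 4.83% the monthly rate is 0.0040250, so the payment is 351,000 × 0.0040250 / (1 − 1.0040250^−120) = $3,693.80.
Monthly savings = $3,779.77 − $3,693.80 = $85.97.
Break-even = $6,800.00 / $85.97 = 79.10 → 80 months.

80 months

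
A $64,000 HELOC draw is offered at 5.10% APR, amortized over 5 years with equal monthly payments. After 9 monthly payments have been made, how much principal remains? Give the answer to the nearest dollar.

$55,407

With monthly rate i = 5.1%/12 = 0.0042500, the balance after k of n payments is P · [(1+i)^n − (1+i)^k] / [(1+i)^n − 1].
(1+0.0042500)^60 = 1.28976452 and (1+0.0042500)^9 = 1.03890674, so the balance is 64,000 × (1.28976452 − 1.03890674) / (1.28976452 − 1) = $55,406.71.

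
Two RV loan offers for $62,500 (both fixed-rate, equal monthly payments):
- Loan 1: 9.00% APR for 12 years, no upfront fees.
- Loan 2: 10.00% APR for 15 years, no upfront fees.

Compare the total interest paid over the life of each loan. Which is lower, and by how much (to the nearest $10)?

Loan 1 by $18,470

Loan 1: monthly rate = 9%/12 = 0.0075000; payment = 62,500 × 0.0075000 / (1 − (1+0.0075000)^−144) = $711.27.
Total interest on Loan 1 = 144 × $711.27 − $62,500 = $39,922.88.
Loan 2: at 10.00% the monthly rate is 0.0083333, so the payment is 62,500 × 0.0083333 / (1 − 1.0083333^−180) = $671.63.
Total interest on Loan 2 = 180 × $671.63 − $62,500 = $58,393.40.
Loan 1 is lower by $18,470.52.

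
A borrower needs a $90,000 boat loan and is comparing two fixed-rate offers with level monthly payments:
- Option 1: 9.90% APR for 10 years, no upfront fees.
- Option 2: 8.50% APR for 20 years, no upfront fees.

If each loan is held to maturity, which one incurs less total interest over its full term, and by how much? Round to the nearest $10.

Option 1 by $45,320

Option 1: monthly rate = 9.9%/12 = 0.0082500; payment = 90,000 × 0.0082500 / (1 − (1+0.0082500)^−120) = $1,184.38.
Total interest on Option 1 = 120 × $1,184.38 − $90,000 = $52,125.60.
Option 2: at 8.50% the monthly rate is 0.0070833, so the payment is 90,000 × 0.0070833 / (1 − 1.0070833^−240) = $781.04.
Total interest on Option 2 = 240 × $781.04 − $90,000 = $97,449.60.
Option 1 is lower by $45,324.00.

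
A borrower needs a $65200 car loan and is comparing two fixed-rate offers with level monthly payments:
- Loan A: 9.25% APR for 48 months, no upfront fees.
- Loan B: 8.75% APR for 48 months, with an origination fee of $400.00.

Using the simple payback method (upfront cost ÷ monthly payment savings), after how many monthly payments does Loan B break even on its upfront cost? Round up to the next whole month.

26 months

Loan A: at 9.25% the monthly rate is 0.0077083, so the payment is 65,200 × 0.0077083 / (1 − 1.0077083^−48) = $1,630.26.
Loan B: monthly rate = 8.75%/12 = 0.0072917; payment = 65,200 × 0.0072917 / (1 − (1+0.0072917)^−48) = $1,614.78.
Monthly savings = $1,630.26 − $1,614.78 = $15.48.
Break-even = $400.00 / $15.48 = 25.84 → 26 months.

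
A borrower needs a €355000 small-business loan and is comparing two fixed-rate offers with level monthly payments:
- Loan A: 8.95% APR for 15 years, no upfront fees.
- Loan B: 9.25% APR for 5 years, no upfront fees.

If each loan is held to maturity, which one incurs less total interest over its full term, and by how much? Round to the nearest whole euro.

Loan A: at 8.95% the monthly rate is 0.0074583, so the payment is 355,000 × 0.0074583 / (1 − 1.0074583^−180) = €3,590.09.
Total interest on Loan A = 180 × €3,590.09 − €355,000 = €291,216.20.
Loan B: monthly rate = 9.25%/12 = 0.0077083; payment = 355,000 × 0.0077083 / (1 − (1+0.0077083)^−60) = €7,412.36.
Total interest on Loan B = 60 × €7,412.36 − €355,000 = €89,741.60.
Loan B is lower by €201,474.60.

Loan B by €201,475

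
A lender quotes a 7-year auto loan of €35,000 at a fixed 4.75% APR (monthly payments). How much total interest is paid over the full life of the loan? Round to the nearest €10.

Monthly rate = 4.75%/12 = 0.0039583; payment = 35,000 × 0.0039583 / (1 − (1+0.0039583)^−84) = €490.59.
Total paid = 84 × €490.59 = €41,209.56; interest = €41,209.56 − €35,000 = €6,209.56.

€6,210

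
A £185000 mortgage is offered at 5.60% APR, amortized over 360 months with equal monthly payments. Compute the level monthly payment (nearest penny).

At 5.60% the monthly rate is 0.0046667, so the payment is 185,000 × 0.0046667 / (1 − 1.0046667^−360) = £1,062.05.

£1,062.05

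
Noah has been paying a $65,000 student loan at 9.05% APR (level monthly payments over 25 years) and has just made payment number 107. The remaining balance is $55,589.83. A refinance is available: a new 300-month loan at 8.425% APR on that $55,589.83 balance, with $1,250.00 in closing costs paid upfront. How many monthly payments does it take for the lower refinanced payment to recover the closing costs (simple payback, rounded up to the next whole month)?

13 months

Current payment = 65,000 × 9.05%/12 / (1 − (1+0.0075417)^−300) = $547.70.
Refinanced payment = 55,589.83 × 0.0070208 / (1 − (1+0.0070208)^−300) = $444.82.
Monthly savings = $547.70 − $444.82 = $102.88.
Break-even = $1,250.00 / $102.88 = 12.15 → 13 months.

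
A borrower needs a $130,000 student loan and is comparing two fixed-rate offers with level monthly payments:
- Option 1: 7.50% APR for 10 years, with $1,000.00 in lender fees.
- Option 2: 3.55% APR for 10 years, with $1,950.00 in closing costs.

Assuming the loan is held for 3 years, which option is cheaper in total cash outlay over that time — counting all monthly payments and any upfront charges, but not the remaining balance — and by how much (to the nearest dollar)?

Option 1: monthly rate = 7.5%/12 = 0.0062500; payment = 130,000 × 0.0062500 / (1 − (1+0.0062500)^−120) = $1,543.12.
Option 2: monthly rate = 3.55%/12 = 0.0029583; payment = 130,000 × 0.0029583 / (1 − (1+0.0029583)^−120) = $1,288.56.
Over 36 months: Option 1 costs 36 × $1,543.12 + $1,000.00 = $56,552.32; Option 2 costs 36 × $1,288.56 + $1,950.00 = $48,338.16.
Option 2 is cheaper by $56,552.32 − $48,338.16 = $8,214.16.

Option 2 by $8,214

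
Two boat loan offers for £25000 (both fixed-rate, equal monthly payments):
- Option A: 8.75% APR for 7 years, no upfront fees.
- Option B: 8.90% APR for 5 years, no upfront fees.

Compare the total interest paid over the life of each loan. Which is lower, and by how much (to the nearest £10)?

Option A: at 8.75% the monthly rate is 0.0072917, so the payment is 25,000 × 0.0072917 / (1 − 1.0072917^−84) = £399.06.
Total interest on Option A = 84 × £399.06 − £25,000 = £8,521.04.
Option B: monthly rate = 8.9%/12 = 0.0074167; payment = 25,000 × 0.0074167 / (1 − (1+0.0074167)^−60) = £517.75.
Total interest on Option B = 60 × £517.75 − £25,000 = £6,065.00.
Option B is lower by £2,456.04.

Option B by £2,460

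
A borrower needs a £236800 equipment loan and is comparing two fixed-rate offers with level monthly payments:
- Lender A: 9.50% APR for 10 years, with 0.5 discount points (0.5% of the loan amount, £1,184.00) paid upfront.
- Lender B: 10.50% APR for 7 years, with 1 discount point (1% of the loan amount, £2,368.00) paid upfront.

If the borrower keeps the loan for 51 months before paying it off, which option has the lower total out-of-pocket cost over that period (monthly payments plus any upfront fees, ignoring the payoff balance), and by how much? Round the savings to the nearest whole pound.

Lender A: monthly rate = 9.5%/12 = 0.0079167; payment = 236,800 × 0.0079167 / (1 − (1+0.0079167)^−120) = £3,064.13.
Lender B: monthly rate = 10.5%/12 = 0.0087500; payment = 236,800 × 0.0087500 / (1 − (1+0.0087500)^−84) = £3,992.61.
Over 51 months: Lender A costs 51 × £3,064.13 + £1,184.00 = £157,454.63; Lender B costs 51 × £3,992.61 + £2,368.00 = £205,991.11.
Lender A is cheaper by £205,991.11 − £157,454.63 = £48,536.48.

Lender A by £48,536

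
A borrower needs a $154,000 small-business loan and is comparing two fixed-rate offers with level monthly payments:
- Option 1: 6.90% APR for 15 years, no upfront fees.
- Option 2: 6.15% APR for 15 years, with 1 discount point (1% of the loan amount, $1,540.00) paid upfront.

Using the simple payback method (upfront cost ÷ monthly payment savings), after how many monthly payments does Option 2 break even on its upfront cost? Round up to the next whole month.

Option 1: at 6.90% the monthly rate is 0.0057500, so the payment is 154,000 × 0.0057500 / (1 − 1.0057500^−180) = $1,375.60.
Option 2: at 6.15% the monthly rate is 0.0051250, so the payment is 154,000 × 0.0051250 / (1 − 1.0051250^−180) = $1,312.05.
Monthly savings = $1,375.60 − $1,312.05 = $63.55.
Break-even = $1,540.00 / $63.55 = 24.23 → 25 months.

25 months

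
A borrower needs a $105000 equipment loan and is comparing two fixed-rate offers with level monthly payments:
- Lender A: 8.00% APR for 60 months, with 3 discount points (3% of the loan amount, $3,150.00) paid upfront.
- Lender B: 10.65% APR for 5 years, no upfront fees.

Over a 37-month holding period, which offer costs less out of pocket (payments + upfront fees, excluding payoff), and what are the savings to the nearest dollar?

Lender A: at 8.00% the monthly rate is 0.0066667, so the payment is 105,000 × 0.0066667 / (1 − 1.0066667^−60) = $2,129.02.
Lender B: at 10.65% the monthly rate is 0.0088750, so the payment is 105,000 × 0.0088750 / (1 − 1.0088750^−60) = $2,264.67.
Over 37 months: Lender A costs 37 × $2,129.02 + $3,150.00 = $81,923.74; Lender B costs 37 × $2,264.67 = $83,792.79.
Lender A is cheaper by $83,792.79 − $81,923.74 = $1,869.05.

Lender A by $1,869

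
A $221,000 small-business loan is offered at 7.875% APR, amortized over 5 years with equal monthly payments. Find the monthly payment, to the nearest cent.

At 7.875% the monthly rate is 0.0065625, so the payment is 221,000 × 0.0065625 / (1 − 1.0065625^−60) = $4,467.87.

$4,467.87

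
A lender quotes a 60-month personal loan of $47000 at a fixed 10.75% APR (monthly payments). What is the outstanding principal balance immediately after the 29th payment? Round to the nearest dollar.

$27,396

With monthly rate i = 10.75%/12 = 0.0089583, the balance after k of n payments is P · [(1+i)^n − (1+i)^k] / [(1+i)^n − 1].
(1+0.0089583)^60 = 1.70763049 and (1+0.0089583)^29 = 1.29516088, so the balance is 47,000 × (1.70763049 − 1.29516088) / (1.70763049 − 1) = $27,395.76.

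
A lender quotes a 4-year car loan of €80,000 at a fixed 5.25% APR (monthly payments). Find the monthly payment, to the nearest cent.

Monthly rate = 5.25%/12 = 0.0043750; payment = 80,000 × 0.0043750 / (1 − (1+0.0043750)^−48) = €1,851.42.

€1,851.42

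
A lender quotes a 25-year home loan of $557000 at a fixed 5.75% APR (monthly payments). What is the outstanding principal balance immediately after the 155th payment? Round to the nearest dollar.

$365,642

With monthly rate i = 5.75%/12 = 0.0047917, the balance after k of n payments is P · [(1+i)^n − (1+i)^k] / [(1+i)^n − 1].
(1+0.0047917)^300 = 4.19572837 and (1+0.0047917)^155 = 2.09789527, so the balance is 557,000 × (4.19572837 − 2.09789527) / (4.19572837 − 1) = $365,642.16.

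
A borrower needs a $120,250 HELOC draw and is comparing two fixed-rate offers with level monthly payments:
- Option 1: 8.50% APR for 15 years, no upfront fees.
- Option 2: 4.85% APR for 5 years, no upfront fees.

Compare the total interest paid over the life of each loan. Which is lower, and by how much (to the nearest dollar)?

Option 2 by $77,486

Option 1: monthly rate = 8.5%/12 = 0.0070833; payment = 120,250 × 0.0070833 / (1 − (1+0.0070833)^−180) = $1,184.15.
Total interest on Option 1 = 180 × $1,184.15 − $120,250 = $92,897.00.
Option 2: monthly rate = 4.85%/12 = 0.0040417; payment = 120,250 × 0.0040417 / (1 − (1+0.0040417)^−60) = $2,261.01.
Total interest on Option 2 = 60 × $2,261.01 − $120,250 = $15,410.60.
Option 2 is lower by $77,486.40.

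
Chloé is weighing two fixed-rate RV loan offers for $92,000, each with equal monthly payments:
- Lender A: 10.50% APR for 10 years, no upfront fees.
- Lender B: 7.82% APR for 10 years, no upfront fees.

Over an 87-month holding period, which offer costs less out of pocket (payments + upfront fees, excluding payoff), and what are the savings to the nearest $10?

Lender A: monthly rate = 10.5%/12 = 0.0087500; payment = 92,000 × 0.0087500 / (1 − (1+0.0087500)^−120) = $1,241.40.
Lender B: at 7.82% the monthly rate is 0.0065167, so the payment is 92,000 × 0.0065167 / (1 − 1.0065167^−120) = $1,107.48.
Over 87 months: Lender A costs 87 × $1,241.40 = $108,001.80; Lender B costs 87 × $1,107.48 = $96,350.76.
Lender B is cheaper by $108,001.80 − $96,350.76 = $11,651.04.

Lender B by $11,650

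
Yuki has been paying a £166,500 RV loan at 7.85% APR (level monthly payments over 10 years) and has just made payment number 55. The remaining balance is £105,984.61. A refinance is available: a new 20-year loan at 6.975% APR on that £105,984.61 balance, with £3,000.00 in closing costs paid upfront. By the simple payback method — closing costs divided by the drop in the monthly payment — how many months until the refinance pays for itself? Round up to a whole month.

Current payment = 166,500 × 7.85%/12 / (1 − (1+0.0065417)^−120) = £2,006.93.
Refinanced payment = 105,984.61 × 0.0058125 / (1 − (1+0.0058125)^−240) = £820.11.
Monthly savings = £2,006.93 − £820.11 = £1,186.82.
Break-even = £3,000.00 / £1,186.82 = 2.53 → 3 months.

3 months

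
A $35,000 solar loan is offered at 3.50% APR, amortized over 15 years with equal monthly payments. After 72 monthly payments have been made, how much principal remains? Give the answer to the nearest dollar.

$23,152

With monthly rate i = 3.5%/12 = 0.0029167, the balance after k of n payments is P · [(1+i)^n − (1+i)^k] / [(1+i)^n − 1].
(1+0.0029167)^180 = 1.68916760 and (1+0.0029167)^72 = 1.23330104, so the balance is 35,000 × (1.68916760 − 1.23330104) / (1.68916760 − 1) = $23,151.60.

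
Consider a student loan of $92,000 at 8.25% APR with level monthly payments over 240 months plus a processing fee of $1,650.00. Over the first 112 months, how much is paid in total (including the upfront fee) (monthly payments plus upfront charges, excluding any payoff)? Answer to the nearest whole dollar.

At 8.25% the monthly rate is 0.0068750, so the payment is 92,000 × 0.0068750 / (1 − 1.0068750^−240) = $783.90.
Total outlay = 112 × $783.90 + $1,650.00 = $89,446.80.

$89,447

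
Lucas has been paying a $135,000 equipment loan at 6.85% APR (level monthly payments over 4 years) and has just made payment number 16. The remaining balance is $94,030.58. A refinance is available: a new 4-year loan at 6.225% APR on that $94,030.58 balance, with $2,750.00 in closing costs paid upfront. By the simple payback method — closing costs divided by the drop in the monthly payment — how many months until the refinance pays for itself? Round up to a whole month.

Current payment = 135,000 × 6.85%/12 / (1 − (1+0.0057083)^−48) = $3,223.36.
Refinanced payment = 94,030.58 × 0.0051875 / (1 − (1+0.0051875)^−48) = $2,218.02.
Monthly savings = $3,223.36 − $2,218.02 = $1,005.34.
Break-even = $2,750.00 / $1,005.34 = 2.74 → 3 months.

3 months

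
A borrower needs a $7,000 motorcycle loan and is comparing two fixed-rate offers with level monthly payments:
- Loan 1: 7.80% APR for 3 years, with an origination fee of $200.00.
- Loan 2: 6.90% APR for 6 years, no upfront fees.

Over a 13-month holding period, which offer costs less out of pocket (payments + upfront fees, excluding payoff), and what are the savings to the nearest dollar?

Loan 2 by $1,496

Loan 1: at 7.80% the monthly rate is 0.0065000, so the payment is 7,000 × 0.0065000 / (1 − 1.0065000^−36) = $218.71.
Loan 2: at 6.90% the monthly rate is 0.0057500, so the payment is 7,000 × 0.0057500 / (1 − 1.0057500^−72) = $119.01.
Over 13 months: Loan 1 costs 13 × $218.71 + $200.00 = $3,043.23; Loan 2 costs 13 × $119.01 = $1,547.13.
Loan 2 is cheaper by $3,043.23 − $1,547.13 = $1,496.10.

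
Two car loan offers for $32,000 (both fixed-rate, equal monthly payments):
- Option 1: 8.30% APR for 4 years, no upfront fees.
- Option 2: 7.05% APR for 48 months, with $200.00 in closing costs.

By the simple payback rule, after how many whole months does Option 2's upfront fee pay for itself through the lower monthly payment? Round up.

11 months

Option 1: monthly rate = 8.3%/12 = 0.0069167; payment = 32,000 × 0.0069167 / (1 − (1+0.0069167)^−48) = $785.73.
Option 2: monthly rate = 7.05%/12 = 0.0058750; payment = 32,000 × 0.0058750 / (1 − (1+0.0058750)^−48) = $767.02.
Monthly savings = $785.73 − $767.02 = $18.71.
Break-even = $200.00 / $18.71 = 10.69 → 11 months.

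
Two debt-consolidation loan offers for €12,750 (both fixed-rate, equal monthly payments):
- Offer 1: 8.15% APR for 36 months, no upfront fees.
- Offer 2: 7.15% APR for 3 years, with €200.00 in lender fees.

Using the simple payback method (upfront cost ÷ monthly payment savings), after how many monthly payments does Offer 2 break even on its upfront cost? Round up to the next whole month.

Offer 1: at 8.15% the monthly rate is 0.0067917, so the payment is 12,750 × 0.0067917 / (1 − 1.0067917^−36) = €400.42.
Offer 2: at 7.15% the monthly rate is 0.0059583, so the payment is 12,750 × 0.0059583 / (1 − 1.0059583^−36) = €394.56.
Monthly savings = €400.42 − €394.56 = €5.86.
Break-even = €200.00 / €5.86 = 34.13 → 35 months.

35 months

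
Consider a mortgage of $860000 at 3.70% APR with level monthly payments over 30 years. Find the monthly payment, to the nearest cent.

$3,958.43

At 3.70% the monthly rate is 0.0030833, so the payment is 860,000 × 0.0030833 / (1 − 1.0030833^−360) = $3,958.43.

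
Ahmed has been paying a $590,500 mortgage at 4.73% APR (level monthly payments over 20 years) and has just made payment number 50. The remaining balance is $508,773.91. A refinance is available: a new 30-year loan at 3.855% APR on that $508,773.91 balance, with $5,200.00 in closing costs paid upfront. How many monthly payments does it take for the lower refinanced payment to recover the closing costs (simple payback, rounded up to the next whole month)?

4 months

Current payment = 590,500 × 4.73%/12 / (1 − (1+0.0039417)^−240) = $3,809.50.
Refinanced payment = 508,773.91 × 0.0032125 / (1 − (1+0.0032125)^−360) = $2,386.63.
Monthly savings = $3,809.50 − $2,386.63 = $1,422.87.
Break-even = $5,200.00 / $1,422.87 = 3.65 → 4 months.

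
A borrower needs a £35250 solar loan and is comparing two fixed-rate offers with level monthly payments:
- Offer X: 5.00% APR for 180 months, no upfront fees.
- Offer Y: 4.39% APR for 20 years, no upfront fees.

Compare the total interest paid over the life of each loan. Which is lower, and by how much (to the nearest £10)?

Offer X: monthly rate = 5%/12 = 0.0041667; payment = 35,250 × 0.0041667 / (1 − (1+0.0041667)^−180) = £278.75.
Total interest on Offer X = 180 × £278.75 − £35,250 = £14,925.00.
Offer Y: monthly rate = 4.39%/12 = 0.0036583; payment = 35,250 × 0.0036583 / (1 − (1+0.0036583)^−240) = £220.92.
Total interest on Offer Y = 240 × £220.92 − £35,250 = £17,770.80.
Offer X is lower by £2,845.80.

Offer X by £2,850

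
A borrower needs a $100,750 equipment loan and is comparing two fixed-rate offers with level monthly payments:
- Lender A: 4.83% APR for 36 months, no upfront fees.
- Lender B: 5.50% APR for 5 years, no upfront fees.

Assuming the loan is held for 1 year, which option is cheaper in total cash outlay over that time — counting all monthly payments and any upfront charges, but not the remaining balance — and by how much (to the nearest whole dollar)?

Lender A: at 4.83% the monthly rate is 0.0040250, so the payment is 100,750 × 0.0040250 / (1 − 1.0040250^−36) = $3,011.88.
Lender B: monthly rate = 5.5%/12 = 0.0045833; payment = 100,750 × 0.0045833 / (1 − (1+0.0045833)^−60) = $1,924.44.
Over 12 months: Lender A costs 12 × $3,011.88 = $36,142.56; Lender B costs 12 × $1,924.44 = $23,093.28.
Lender B is cheaper by $36,142.56 − $23,093.28 = $13,049.28.

Lender B by $13,049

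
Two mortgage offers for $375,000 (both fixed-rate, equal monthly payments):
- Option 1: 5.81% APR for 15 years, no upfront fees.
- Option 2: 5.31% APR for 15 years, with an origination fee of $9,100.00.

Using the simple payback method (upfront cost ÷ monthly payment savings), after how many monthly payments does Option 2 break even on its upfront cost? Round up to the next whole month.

92 months

Option 1: monthly rate = 5.81%/12 = 0.0048417; payment = 375,000 × 0.0048417 / (1 − (1+0.0048417)^−180) = $3,126.10.
Option 2: at 5.31% the monthly rate is 0.0044250, so the payment is 375,000 × 0.0044250 / (1 − 1.0044250^−180) = $3,026.39.
Monthly savings = $3,126.10 − $3,026.39 = $99.71.
Break-even = $9,100.00 / $99.71 = 91.26 → 92 months.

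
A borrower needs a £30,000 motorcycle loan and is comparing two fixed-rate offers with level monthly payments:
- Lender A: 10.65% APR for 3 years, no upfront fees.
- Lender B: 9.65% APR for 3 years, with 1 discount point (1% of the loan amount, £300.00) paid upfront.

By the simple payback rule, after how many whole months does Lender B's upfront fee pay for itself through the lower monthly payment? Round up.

Lender A: at 10.65% the monthly rate is 0.0088750, so the payment is 30,000 × 0.0088750 / (1 − 1.0088750^−36) = £977.20.
Lender B: monthly rate = 9.65%/12 = 0.0080417; payment = 30,000 × 0.0080417 / (1 − (1+0.0080417)^−36) = £963.09.
Monthly savings = £977.20 − £963.09 = £14.11.
Break-even = £300.00 / £14.11 = 21.26 → 22 months.

22 months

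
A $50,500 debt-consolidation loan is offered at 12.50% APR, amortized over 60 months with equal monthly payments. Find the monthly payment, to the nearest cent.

$1,136.15

At 12.50% the monthly rate is 0.0104167, so the payment is 50,500 × 0.0104167 / (1 − 1.0104167^−60) = $1,136.15.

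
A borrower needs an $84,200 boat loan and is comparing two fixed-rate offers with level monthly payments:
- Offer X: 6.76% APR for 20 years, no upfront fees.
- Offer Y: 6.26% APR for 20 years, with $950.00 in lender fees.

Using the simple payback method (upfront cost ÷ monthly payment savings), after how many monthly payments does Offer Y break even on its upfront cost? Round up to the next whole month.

Offer X: monthly rate = 6.76%/12 = 0.0056333; payment = 84,200 × 0.0056333 / (1 − (1+0.0056333)^−240) = $640.73.
Offer Y: monthly rate = 6.26%/12 = 0.0052167; payment = 84,200 × 0.0052167 / (1 − (1+0.0052167)^−240) = $615.93.
Monthly savings = $640.73 − $615.93 = $24.80.
Break-even = $950.00 / $24.80 = 38.31 → 39 months.

39 months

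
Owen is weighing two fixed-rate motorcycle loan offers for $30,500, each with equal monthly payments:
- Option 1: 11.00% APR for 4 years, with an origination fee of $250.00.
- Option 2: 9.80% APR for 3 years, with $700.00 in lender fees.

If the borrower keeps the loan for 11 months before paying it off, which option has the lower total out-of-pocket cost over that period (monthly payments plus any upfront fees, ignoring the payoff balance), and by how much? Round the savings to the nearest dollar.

Option 1: monthly rate = 11%/12 = 0.0091667; payment = 30,500 × 0.0091667 / (1 − (1+0.0091667)^−48) = $788.29.
Option 2: at 9.80% the monthly rate is 0.0081667, so the payment is 30,500 × 0.0081667 / (1 − 1.0081667^−36) = $981.29.
Over 11 months: Option 1 costs 11 × $788.29 + $250.00 = $8,921.19; Option 2 costs 11 × $981.29 + $700.00 = $11,494.19.
Option 1 is cheaper by $11,494.19 − $8,921.19 = $2,573.00.

Option 1 by $2,573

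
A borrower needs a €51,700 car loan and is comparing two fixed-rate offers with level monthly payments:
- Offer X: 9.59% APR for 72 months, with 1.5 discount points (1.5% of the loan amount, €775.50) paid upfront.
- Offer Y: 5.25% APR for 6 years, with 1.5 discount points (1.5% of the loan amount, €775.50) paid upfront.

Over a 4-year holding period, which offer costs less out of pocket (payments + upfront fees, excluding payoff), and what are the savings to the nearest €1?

Offer X: monthly rate = 9.59%/12 = 0.0079917; payment = 51,700 × 0.0079917 / (1 − (1+0.0079917)^−72) = €947.13.
Offer Y: monthly rate = 5.25%/12 = 0.0043750; payment = 51,700 × 0.0043750 / (1 − (1+0.0043750)^−72) = €838.63.
Over 48 months: Offer X costs 48 × €947.13 + €775.50 = €46,237.74; Offer Y costs 48 × €838.63 + €775.50 = €41,029.74.
Offer Y is cheaper by €46,237.74 − €41,029.74 = €5,208.00.

Offer Y by €5,208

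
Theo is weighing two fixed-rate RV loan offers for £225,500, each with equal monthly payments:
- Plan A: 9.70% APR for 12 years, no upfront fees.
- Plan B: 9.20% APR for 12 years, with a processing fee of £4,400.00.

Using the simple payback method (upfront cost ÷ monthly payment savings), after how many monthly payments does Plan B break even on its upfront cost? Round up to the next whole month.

69 months

Plan A: monthly rate = 9.7%/12 = 0.0080833; payment = 225,500 × 0.0080833 / (1 − (1+0.0080833)^−144) = £2,655.97.
Plan B: monthly rate = 9.2%/12 = 0.0076667; payment = 225,500 × 0.0076667 / (1 − (1+0.0076667)^−144) = £2,591.73.
Monthly savings = £2,655.97 − £2,591.73 = £64.24.
Break-even = £4,400.00 / £64.24 = 68.49 → 69 months.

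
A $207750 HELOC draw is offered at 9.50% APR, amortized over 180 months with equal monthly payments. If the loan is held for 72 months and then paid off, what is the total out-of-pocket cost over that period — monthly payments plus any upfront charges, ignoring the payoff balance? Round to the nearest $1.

$156,195

At 9.50% the monthly rate is 0.0079167, so the payment is 207,750 × 0.0079167 / (1 − 1.0079167^−180) = $2,169.38.
Total outlay = 72 × $2,169.38 = $156,195.36.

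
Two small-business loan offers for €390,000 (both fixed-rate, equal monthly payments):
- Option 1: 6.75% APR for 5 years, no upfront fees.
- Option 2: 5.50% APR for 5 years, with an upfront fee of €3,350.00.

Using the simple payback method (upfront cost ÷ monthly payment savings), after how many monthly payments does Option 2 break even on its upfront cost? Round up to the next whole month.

15 months

Option 1: monthly rate = 6.75%/12 = 0.0056250; payment = 390,000 × 0.0056250 / (1 − (1+0.0056250)^−60) = €7,676.55.
Option 2: at 5.50% the monthly rate is 0.0045833, so the payment is 390,000 × 0.0045833 / (1 − 1.0045833^−60) = €7,449.45.
Monthly savings = €7,676.55 − €7,449.45 = €227.10.
Break-even = €3,350.00 / €227.10 = 14.75 → 15 months.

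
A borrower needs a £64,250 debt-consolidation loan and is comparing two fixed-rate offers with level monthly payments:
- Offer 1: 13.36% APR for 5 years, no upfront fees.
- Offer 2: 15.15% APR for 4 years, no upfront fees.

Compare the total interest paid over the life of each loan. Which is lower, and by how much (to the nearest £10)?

Offer 2 by £2,360

Offer 1: at 13.36% the monthly rate is 0.0111333, so the payment is 64,250 × 0.0111333 / (1 − 1.0111333^−60) = £1,473.75.
Total interest on Offer 1 = 60 × £1,473.75 − £64,250 = £24,175.00.
Offer 2: monthly rate = 15.15%/12 = 0.0126250; payment = 64,250 × 0.0126250 / (1 − (1+0.0126250)^−48) = £1,793.01.
Total interest on Offer 2 = 48 × £1,793.01 − £64,250 = £21,814.48.
Offer 2 is lower by £2,360.52.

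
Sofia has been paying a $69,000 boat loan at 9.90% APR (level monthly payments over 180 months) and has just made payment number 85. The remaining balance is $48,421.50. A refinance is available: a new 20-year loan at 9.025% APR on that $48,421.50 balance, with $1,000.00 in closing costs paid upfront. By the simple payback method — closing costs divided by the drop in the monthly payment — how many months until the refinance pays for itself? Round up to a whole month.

Current payment = 69,000 × 9.9%/12 / (1 − (1+0.0082500)^−180) = $737.26.
Refinanced payment = 48,421.50 × 0.0075208 / (1 − (1+0.0075208)^−240) = $436.44.
Monthly savings = $737.26 − $436.44 = $300.82.
Break-even = $1,000.00 / $300.82 = 3.32 → 4 months.

4 months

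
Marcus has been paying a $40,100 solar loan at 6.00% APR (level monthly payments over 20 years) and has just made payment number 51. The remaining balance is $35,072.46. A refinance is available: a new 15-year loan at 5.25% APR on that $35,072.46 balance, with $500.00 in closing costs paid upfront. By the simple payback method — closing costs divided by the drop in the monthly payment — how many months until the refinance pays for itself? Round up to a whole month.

94 months

Current payment = 40,100 × 6%/12 / (1 − (1+0.0050000)^−240) = $287.29.
Refinanced payment = 35,072.46 × 0.0043750 / (1 − (1+0.0043750)^−180) = $281.94.
Monthly savings = $287.29 − $281.94 = $5.35.
Break-even = $500.00 / $5.35 = 93.46 → 94 months.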